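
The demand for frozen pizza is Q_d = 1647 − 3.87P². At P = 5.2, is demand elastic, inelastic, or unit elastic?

inelastic

At P = 5.2, Q_d = 1542.3552.
dQ_d/dP = −2·3.87·P = −40.248.
Point elasticity E = (dQ_d/dP)·(P/Q_d) = -40.248 × 5.2/1542.3552 ≈ -0.136.
|E| ≈ 0.136 < 1, so demand is inelastic.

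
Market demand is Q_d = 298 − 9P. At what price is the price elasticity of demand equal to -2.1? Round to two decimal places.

Set −bP/(a − bP) = −2.1 ⇒ bP = 2.1(a − bP) ⇒ bP(1+2.1) = 2.1·a.
P = 2.1·298/(9·3.1) ≈ 22.43.

22.43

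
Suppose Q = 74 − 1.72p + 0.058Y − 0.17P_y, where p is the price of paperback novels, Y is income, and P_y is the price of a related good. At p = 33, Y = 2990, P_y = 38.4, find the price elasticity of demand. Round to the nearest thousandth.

-0.308

Substituting, Q = 74 − 1.72(33) + 0.058(2990) − 0.17(38.4) = 74 − 56.76 + 173.42 − 6.528 = 184.132.
∂Q/∂p = −1.72, so E_p = (−1.72)·(33/184.132) ≈ -0.308.
|E_p| < 1: demand is inelastic.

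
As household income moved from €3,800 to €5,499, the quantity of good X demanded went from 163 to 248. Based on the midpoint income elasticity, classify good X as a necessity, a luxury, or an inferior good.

luxury

%ΔQ = (248 − 163)/[(163+248)/2] = 85/205.5 ≈ 0.4136.
%ΔY = (5,499 − 3,800)/[(3,800+5,499)/2] = 1699/4649.5 ≈ 0.3654.
E_I = %ΔQ/%ΔY ≈ 1.132.
E_I > 1: normal good (luxury).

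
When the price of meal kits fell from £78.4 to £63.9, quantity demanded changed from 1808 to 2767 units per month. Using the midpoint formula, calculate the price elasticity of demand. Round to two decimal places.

-2.06

%ΔQ = (2767 − 1808)/[(1808 + 2767)/2] = 959/2287.5 ≈ 0.4192.
%Δp = (63.9 − 78.4)/[(78.4 + 63.9)/2] = -14.5/71.15 ≈ -0.2038.
Arc elasticity E = %ΔQ/%Δp ≈ 0.4192/-0.2038 ≈ -2.06.
|E| > 1: demand is elastic over this range.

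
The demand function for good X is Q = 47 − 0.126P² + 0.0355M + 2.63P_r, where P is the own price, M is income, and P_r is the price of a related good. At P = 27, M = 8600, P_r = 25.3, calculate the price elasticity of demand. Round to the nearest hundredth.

-0.56

Q = 47 − 0.126(27)² + 0.0355(8600) + 2.63(25.3) = 47 − 91.854 + 305.3 + 66.539 = 326.985.
∂Q/∂P = −2·0.126·P = -6.804, so E_p = -6.804·(27/326.985) ≈ -0.56.
|E_p| < 1: demand is inelastic.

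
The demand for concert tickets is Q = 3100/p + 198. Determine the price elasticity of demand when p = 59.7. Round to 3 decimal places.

-0.208

At p = 59.7, Q = 249.9263.
dQ/dp = −3100/p² = −0.8698.
Point elasticity E = (dQ/dp)·(p/Q) = -0.8698 × 59.7/249.9263 ≈ -0.208.
|E| < 1, so demand is inelastic at this price.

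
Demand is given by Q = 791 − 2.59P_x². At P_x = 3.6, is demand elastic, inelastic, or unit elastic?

At P_x = 3.6, Q = 757.4336.
dQ/dP_x = −2·2.59·P_x = −18.648.
Point elasticity E = (dQ/dP_x)·(P_x/Q) = -18.648 × 3.6/757.4336 ≈ -0.089.
|E| ≈ 0.089 < 1, so demand is inelastic.

inelastic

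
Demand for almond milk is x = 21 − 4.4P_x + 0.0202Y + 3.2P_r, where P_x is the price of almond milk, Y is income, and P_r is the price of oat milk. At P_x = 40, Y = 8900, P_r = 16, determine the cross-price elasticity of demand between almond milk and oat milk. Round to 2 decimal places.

Substituting, x = 21 − 4.4(40) + 0.0202(8900) + 3.2(16) = 21 − 176 + 179.78 + 51.2 = 75.98.
∂x/∂P_r = +3.2, so E_xy = 3.2·(16/75.98) ≈ 0.67.
E_xy > 0: the goods are substitutes.

0.67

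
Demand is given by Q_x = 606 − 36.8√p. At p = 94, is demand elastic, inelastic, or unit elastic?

inelastic

At p = 94, Q_x = 249.2108.
dQ_x/dp = −36.8/(2√p) = −36.8/(2·9.6954).
Point elasticity E = (dQ_x/dp)·(p/Q_x) = -1.8978 × 94/249.2108 ≈ -0.716.
|E| ≈ 0.716 < 1, so demand is inelastic.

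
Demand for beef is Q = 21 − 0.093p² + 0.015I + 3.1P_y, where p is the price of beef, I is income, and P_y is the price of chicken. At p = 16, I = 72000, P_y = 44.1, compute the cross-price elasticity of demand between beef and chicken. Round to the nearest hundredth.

0.11

Substituting, Q = 21 − 0.093(16)² + 0.015(72000) + 3.1(44.1) = 21 − 23.808 + 1080 + 136.71 = 1213.902.
∂Q/∂P_y = +3.1, so E_xy = 3.1·(44.1/1213.902) ≈ 0.11.
E_xy > 0: the goods are substitutes.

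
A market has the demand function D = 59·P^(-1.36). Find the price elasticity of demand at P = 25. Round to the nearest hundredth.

For a Cobb–Douglas (constant-elasticity) form D = A·P^α·…, the elasticity with respect to P equals the exponent α at every point.
Here the exponent on P is -1.36, so the price elasticity of demand is -1.36.

-1.36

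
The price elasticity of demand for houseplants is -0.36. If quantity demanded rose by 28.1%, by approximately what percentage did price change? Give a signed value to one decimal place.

%ΔQ ≈ E × %ΔP ⇒ %ΔP = %ΔQ / E = (28.1%)/(-0.36) ≈ -78.1%.

-78.1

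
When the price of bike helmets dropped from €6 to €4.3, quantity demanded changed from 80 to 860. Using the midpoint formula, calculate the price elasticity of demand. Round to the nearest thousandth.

%Δq = (860 − 80)/[(80 + 860)/2] = 780/470 ≈ 1.6596.
%ΔP = (4.3 − 6)/[(6 + 4.3)/2] = -1.7/5.15 ≈ -0.3301.
Arc elasticity E = %Δq/%ΔP ≈ 1.6596/-0.3301 ≈ -5.028.
|E| > 1: demand is elastic over this range.

-5.028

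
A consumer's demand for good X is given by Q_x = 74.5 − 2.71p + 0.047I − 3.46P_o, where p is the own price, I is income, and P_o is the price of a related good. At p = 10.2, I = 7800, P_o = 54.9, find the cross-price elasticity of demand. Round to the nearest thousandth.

Q_x = 74.5 − 2.71(10.2) + 0.047(7800) − 3.46(54.9) = 74.5 − 27.642 + 366.6 − 189.954 = 223.504.
∂Q_x/∂P_o = −3.46, so E_xy = -3.46·(54.9/223.504) ≈ -0.850.
E_xy < 0: the goods are complements.

-0.850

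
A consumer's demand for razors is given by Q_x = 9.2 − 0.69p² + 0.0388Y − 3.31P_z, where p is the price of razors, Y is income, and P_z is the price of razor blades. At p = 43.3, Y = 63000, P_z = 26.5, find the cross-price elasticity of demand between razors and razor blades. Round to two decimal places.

Evaluating quantity at (p, Y, P_z) gives Q_x = 9.2 − 0.69(43.3)² + 0.0388(63000) − 3.31(26.5) = 9.2 − 1293.6741 + 2444.4 − 87.715 = 1072.2109.
∂Q_x/∂P_z = −3.31, so E_xy = -3.31·(26.5/1072.2109) ≈ -0.08.
E_xy < 0: the goods are complements.

-0.08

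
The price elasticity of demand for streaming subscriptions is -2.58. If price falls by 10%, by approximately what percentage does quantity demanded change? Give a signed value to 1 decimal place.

25.8

%ΔQ ≈ E × %ΔP = (-2.58) × (-10%) = 25.8%.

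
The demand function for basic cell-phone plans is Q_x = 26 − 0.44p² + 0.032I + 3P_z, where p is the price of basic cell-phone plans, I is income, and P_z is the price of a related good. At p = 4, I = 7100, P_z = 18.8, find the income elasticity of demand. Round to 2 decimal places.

0.75

Q_x = 26 − 0.44(4)² + 0.032(7100) + 3(18.8) = 26 − 7.04 + 227.2 + 56.4 = 302.56.
∂Q_x/∂I = +0.032, so E_I = 0.032·(7100/302.56) ≈ 0.75.
E_I ∈ (0,1): normal good (necessity).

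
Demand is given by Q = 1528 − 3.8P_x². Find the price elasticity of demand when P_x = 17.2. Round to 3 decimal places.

At P_x = 17.2, Q = 403.808.
dQ/dP_x = −2·3.8·P_x = −130.72.
Point elasticity E = (dQ/dP_x)·(P_x/Q) = -130.72 × 17.2/403.808 ≈ -5.568.
|E| > 1, so demand is elastic at this price.

-5.568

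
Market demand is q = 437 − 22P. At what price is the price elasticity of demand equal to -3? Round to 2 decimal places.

14.90

Set −bP/(a − bP) = −3 ⇒ bP = 3(a − bP) ⇒ bP(1+3) = 3·a.
P = 3·437/(22·4) ≈ 14.90.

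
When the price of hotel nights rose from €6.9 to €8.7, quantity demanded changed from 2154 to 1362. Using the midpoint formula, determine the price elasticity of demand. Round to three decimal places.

%Δq = (1362 − 2154)/[(2154 + 1362)/2] = -792/1758 ≈ -0.4505.
%Δp = (8.7 − 6.9)/[(6.9 + 8.7)/2] = 1.8/7.8 ≈ 0.2308.
Arc elasticity E = %Δq/%Δp ≈ -0.4505/0.2308 ≈ -1.952.
|E| > 1: demand is elastic over this range.

-1.952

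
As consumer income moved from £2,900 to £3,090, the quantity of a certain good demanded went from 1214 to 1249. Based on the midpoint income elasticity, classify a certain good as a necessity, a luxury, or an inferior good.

%ΔQ = (1249 − 1214)/[(1214+1249)/2] = 35/1231.5 ≈ 0.0284.
%ΔI = (3,090 − 2,900)/[(2,900+3,090)/2] = 190/2995 ≈ 0.0634.
E_I = %ΔQ/%ΔI ≈ 0.448.
E_I ∈ (0,1): normal good (necessity).

necessity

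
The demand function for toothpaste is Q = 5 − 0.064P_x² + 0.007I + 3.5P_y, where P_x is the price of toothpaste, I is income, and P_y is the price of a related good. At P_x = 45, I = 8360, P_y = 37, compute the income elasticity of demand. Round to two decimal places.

0.92

First evaluate Q: 5 − 0.064(45)² + 0.007(8360) + 3.5(37) = 5 − 129.6 + 58.52 + 129.5 = 63.42.
∂Q/∂I = +0.007, so E_I = 0.007·(8360/63.42) ≈ 0.92.
E_I ∈ (0,1): normal good (necessity).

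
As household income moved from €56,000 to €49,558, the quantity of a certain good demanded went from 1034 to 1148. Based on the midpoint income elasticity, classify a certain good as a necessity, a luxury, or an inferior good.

inferior

%ΔQ = (1148 − 1034)/[(1034+1148)/2] = 114/1091 ≈ 0.1045.
%ΔI = (49,558 − 56,000)/[(56,000+49,558)/2] = -6442/52779 ≈ -0.1221.
E_I = %ΔQ/%ΔI ≈ -0.856.
E_I < 0: inferior good.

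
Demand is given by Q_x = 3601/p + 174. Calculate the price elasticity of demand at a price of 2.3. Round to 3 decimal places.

At p = 2.3, Q_x = 1739.6522.
dQ_x/dp = −3601/p² = −680.7183.
Point elasticity E = (dQ_x/dp)·(p/Q_x) = -680.7183 × 2.3/1739.6522 ≈ -0.900.
|E| < 1, so demand is inelastic at this price.

-0.900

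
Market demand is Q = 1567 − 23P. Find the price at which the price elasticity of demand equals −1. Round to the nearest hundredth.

34.07

For linear demand Q = a − bP, E = −bP/(a − bP). |E| = 1 ⇒ bP = a − bP ⇒ P = a/(2b).
P = 1567/(2·23) ≈ 34.07.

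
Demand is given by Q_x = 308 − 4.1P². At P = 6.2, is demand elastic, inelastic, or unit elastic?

elastic

At P = 6.2, Q_x = 150.396.
dQ_x/dP = −2·4.1·P = −50.84.
Point elasticity E = (dQ_x/dP)·(P/Q_x) = -50.84 × 6.2/150.396 ≈ -2.096.
|E| ≈ 2.096 > 1, so demand is elastic.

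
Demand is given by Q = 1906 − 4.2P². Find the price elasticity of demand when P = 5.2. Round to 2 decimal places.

At P = 5.2, Q = 1792.432.
dQ/dP = −2·4.2·P = −43.68.
Point elasticity E = (dQ/dP)·(P/Q) = -43.68 × 5.2/1792.432 ≈ -0.13.
|E| < 1, so demand is inelastic at this price.

-0.13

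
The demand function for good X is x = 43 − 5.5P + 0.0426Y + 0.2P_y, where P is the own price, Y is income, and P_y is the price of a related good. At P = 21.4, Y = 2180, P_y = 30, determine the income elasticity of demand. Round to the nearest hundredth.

3.84

Substituting, x = 43 − 5.5(21.4) + 0.0426(2180) + 0.2(30) = 43 − 117.7 + 92.868 + 6 = 24.168.
∂x/∂Y = +0.0426, so E_I = 0.0426·(2180/24.168) ≈ 3.84.
E_I > 1: normal good (luxury).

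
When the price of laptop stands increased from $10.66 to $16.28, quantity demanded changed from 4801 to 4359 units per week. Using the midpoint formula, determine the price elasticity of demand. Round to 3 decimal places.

%Δq = (4359 − 4801)/[(4801 + 4359)/2] = -442/4580 ≈ -0.0965.
%Δp = (16.28 − 10.66)/[(10.66 + 16.28)/2] = 5.62/13.47 ≈ 0.4172.
Arc elasticity E = %Δq/%Δp ≈ -0.0965/0.4172 ≈ -0.231.
|E| < 1: demand is inelastic over this range.

-0.231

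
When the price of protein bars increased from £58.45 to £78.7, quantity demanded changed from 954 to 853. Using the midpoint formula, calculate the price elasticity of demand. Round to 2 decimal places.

-0.38

%Δq = (853 − 954)/[(954 + 853)/2] = -101/903.5 ≈ -0.1118.
%ΔP = (78.7 − 58.45)/[(58.45 + 78.7)/2] = 20.25/68.575 ≈ 0.2953.
Arc elasticity E = %Δq/%ΔP ≈ -0.1118/0.2953 ≈ -0.38.
|E| < 1: demand is inelastic over this range.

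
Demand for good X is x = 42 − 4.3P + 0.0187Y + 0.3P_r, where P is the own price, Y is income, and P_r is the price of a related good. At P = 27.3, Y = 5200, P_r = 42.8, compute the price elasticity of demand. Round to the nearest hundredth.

-3.38

Substituting, x = 42 − 4.3(27.3) + 0.0187(5200) + 0.3(42.8) = 42 − 117.39 + 97.24 + 12.84 = 34.69.
∂x/∂P = −4.3, so E_p = (−4.3)·(27.3/34.69) ≈ -3.38.
|E_p| > 1: demand is elastic.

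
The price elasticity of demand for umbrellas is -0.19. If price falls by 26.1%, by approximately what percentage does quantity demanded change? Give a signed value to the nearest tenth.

5.0

%ΔQ ≈ E × %ΔP = (-0.19) × (-26.1%) ≈ 5.0%.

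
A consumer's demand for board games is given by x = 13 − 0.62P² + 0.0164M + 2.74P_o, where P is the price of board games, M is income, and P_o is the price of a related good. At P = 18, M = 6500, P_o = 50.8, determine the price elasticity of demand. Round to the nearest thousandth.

First evaluate x: 13 − 0.62(18)² + 0.0164(6500) + 2.74(50.8) = 13 − 200.88 + 106.6 + 139.192 = 57.912.
∂x/∂P = −2·0.62·P = -22.32, so E_p = -22.32·(18/57.912) ≈ -6.937.
|E_p| > 1: demand is elastic.

-6.937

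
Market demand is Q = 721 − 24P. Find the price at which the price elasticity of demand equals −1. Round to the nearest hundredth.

For linear demand Q = a − bP, E = −bP/(a − bP). |E| = 1 ⇒ bP = a − bP ⇒ P = a/(2b).
P = 721/(2·24) ≈ 15.02.

15.02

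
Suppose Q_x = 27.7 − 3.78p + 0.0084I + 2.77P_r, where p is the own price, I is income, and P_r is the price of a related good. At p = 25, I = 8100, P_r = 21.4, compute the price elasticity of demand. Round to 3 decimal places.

-1.562

First evaluate Q_x: 27.7 − 3.78(25) + 0.0084(8100) + 2.77(21.4) = 27.7 − 94.5 + 68.04 + 59.278 = 60.518.
∂Q_x/∂p = −3.78, so E_p = (−3.78)·(25/60.518) ≈ -1.562.
|E_p| > 1: demand is elastic.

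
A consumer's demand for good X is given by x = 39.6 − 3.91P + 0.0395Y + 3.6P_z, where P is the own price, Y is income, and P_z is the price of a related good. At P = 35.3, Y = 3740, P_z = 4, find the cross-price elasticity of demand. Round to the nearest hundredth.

0.23

At the given point, x = 39.6 − 3.91(35.3) + 0.0395(3740) + 3.6(4) = 39.6 − 138.023 + 147.73 + 14.4 = 63.707.
∂x/∂P_z = +3.6, so E_xy = 3.6·(4/63.707) ≈ 0.23.
E_xy > 0: the goods are substitutes.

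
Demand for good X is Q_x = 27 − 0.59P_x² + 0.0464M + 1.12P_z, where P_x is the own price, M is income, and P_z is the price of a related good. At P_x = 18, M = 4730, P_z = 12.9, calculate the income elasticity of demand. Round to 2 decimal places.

3.15

Q_x = 27 − 0.59(18)² + 0.0464(4730) + 1.12(12.9) = 27 − 191.16 + 219.472 + 14.448 = 69.76.
∂Q_x/∂M = +0.0464, so E_I = 0.0464·(4730/69.76) ≈ 3.15.
E_I > 1: normal good (luxury).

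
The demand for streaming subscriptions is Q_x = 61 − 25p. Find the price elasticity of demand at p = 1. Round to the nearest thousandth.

-0.694

At p = 1, Q_x = 36.
dQ_x/dp = −25.
Point elasticity E = (dQ_x/dp)·(p/Q_x) = -25 × 1/36 ≈ -0.694.
|E| < 1, so demand is inelastic at this price.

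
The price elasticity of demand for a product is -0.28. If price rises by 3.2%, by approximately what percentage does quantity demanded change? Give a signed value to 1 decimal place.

-0.9

%ΔQ ≈ E × %ΔP = (-0.28) × (3.2%) ≈ -0.9%.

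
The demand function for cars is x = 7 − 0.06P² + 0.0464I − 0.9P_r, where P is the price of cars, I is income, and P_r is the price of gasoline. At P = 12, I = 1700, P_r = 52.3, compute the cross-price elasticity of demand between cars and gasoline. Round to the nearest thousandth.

-1.560

First evaluate x: 7 − 0.06(12)² + 0.0464(1700) − 0.9(52.3) = 7 − 8.64 + 78.88 − 47.07 = 30.17.
∂x/∂P_r = −0.9, so E_xy = -0.9·(52.3/30.17) ≈ -1.560.
E_xy < 0: the goods are complements.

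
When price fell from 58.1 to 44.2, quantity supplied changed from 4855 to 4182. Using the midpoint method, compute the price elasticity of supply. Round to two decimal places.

0.55

%Δq = (4182 − 4855)/[(4855 + 4182)/2] = -673/4518.5 ≈ -0.1489.
%ΔP = (44.2 − 58.1)/[(58.1 + 44.2)/2] = -13.9/51.15 ≈ -0.2717.
Arc elasticity E = %Δq/%ΔP ≈ -0.1489/-0.2717 ≈ 0.55.
|E| < 1: supply is inelastic over this range.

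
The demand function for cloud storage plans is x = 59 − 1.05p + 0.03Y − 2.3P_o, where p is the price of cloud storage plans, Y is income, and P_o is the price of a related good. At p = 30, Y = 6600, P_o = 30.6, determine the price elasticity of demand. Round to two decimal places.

x = 59 − 1.05(30) + 0.03(6600) − 2.3(30.6) = 59 − 31.5 + 198 − 70.38 = 155.12.
∂x/∂p = −1.05, so E_p = (−1.05)·(30/155.12) ≈ -0.20.
|E_p| < 1: demand is inelastic.

-0.20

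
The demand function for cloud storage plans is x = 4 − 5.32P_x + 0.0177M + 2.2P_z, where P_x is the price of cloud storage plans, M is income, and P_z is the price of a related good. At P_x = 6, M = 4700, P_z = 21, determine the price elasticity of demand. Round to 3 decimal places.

-0.315

Substituting, x = 4 − 5.32(6) + 0.0177(4700) + 2.2(21) = 4 − 31.92 + 83.19 + 46.2 = 101.47.
∂x/∂P_x = −5.32, so E_p = (−5.32)·(6/101.47) ≈ -0.315.
|E_p| < 1: demand is inelastic.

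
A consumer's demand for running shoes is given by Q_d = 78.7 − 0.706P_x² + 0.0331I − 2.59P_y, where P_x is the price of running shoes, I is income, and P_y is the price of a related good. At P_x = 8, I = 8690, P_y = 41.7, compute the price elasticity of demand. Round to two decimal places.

At the given point, Q_d = 78.7 − 0.706(8)² + 0.0331(8690) − 2.59(41.7) = 78.7 − 45.184 + 287.639 − 108.003 = 213.152.
∂Q_d/∂P_x = −2·0.706·P_x = -11.296, so E_p = -11.296·(8/213.152) ≈ -0.42.
|E_p| < 1: demand is inelastic.

-0.42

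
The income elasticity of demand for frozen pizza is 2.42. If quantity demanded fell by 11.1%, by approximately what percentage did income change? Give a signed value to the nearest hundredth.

-4.59

%ΔQ ≈ E × %ΔI ⇒ %ΔI = %ΔQ / E = (-11.1%)/(2.42) ≈ -4.59%.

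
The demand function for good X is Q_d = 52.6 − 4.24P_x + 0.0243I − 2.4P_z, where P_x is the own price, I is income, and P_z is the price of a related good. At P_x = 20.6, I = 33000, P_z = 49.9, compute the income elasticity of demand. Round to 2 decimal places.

First evaluate Q_d: 52.6 − 4.24(20.6) + 0.0243(33000) − 2.4(49.9) = 52.6 − 87.344 + 801.9 − 119.76 = 647.396.
∂Q_d/∂I = +0.0243, so E_I = 0.0243·(33000/647.396) ≈ 1.24.
E_I > 1: normal good (luxury).

1.24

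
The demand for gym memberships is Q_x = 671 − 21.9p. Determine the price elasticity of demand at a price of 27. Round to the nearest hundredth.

At p = 27, Q_x = 79.7.
dQ_x/dp = −21.9.
Point elasticity E = (dQ_x/dp)·(p/Q_x) = -21.9 × 27/79.7 ≈ -7.42.
|E| > 1, so demand is elastic at this price.

-7.42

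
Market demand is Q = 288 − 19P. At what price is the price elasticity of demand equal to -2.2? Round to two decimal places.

Set −bP/(a − bP) = −2.2 ⇒ bP = 2.2(a − bP) ⇒ bP(1+2.2) = 2.2·a.
P = 2.2·288/(19·3.2) ≈ 10.42.

10.42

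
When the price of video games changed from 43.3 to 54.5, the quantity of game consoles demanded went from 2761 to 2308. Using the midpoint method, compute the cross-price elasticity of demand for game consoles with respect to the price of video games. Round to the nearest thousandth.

%ΔQ_x = (2308 − 2761)/[(2761+2308)/2] = -453/2534.5 ≈ -0.1787.
%ΔP_y = (54.5 − 43.3)/[(43.3+54.5)/2] ≈ 0.2290.
E_xy = -0.1787/0.2290 ≈ -0.780.
E_xy < 0, so game consoles and video games are complements.

-0.780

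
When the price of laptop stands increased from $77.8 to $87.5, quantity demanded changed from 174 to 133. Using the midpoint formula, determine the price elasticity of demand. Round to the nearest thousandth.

-2.276

%Δq = (133 − 174)/[(174 + 133)/2] = -41/153.5 ≈ -0.2671.
%Δp = (87.5 − 77.8)/[(77.8 + 87.5)/2] = 9.7/82.65 ≈ 0.1174.
Arc elasticity E = %Δq/%Δp ≈ -0.2671/0.1174 ≈ -2.276.
|E| > 1: demand is elastic over this range.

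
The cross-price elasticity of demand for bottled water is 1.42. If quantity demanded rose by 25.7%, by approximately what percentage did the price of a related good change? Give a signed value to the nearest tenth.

%ΔQ ≈ E × %ΔP_y ⇒ %ΔP_y = %ΔQ / E = (25.7%)/(1.42) ≈ 18.1%.

18.1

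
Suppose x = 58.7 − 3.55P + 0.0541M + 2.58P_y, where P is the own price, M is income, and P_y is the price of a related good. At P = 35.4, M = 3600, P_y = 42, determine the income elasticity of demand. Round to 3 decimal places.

x = 58.7 − 3.55(35.4) + 0.0541(3600) + 2.58(42) = 58.7 − 125.67 + 194.76 + 108.36 = 236.15.
∂x/∂M = +0.0541, so E_I = 0.0541·(3600/236.15) ≈ 0.825.
E_I ∈ (0,1): normal good (necessity).

0.825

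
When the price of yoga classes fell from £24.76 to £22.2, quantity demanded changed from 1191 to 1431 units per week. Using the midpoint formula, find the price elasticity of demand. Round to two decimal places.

%Δq = (1431 − 1191)/[(1191 + 1431)/2] = 240/1311 ≈ 0.1831.
%ΔP = (22.2 − 24.76)/[(24.76 + 22.2)/2] = -2.56/23.48 ≈ -0.1090.
Arc elasticity E = %Δq/%ΔP ≈ 0.1831/-0.1090 ≈ -1.68.
|E| > 1: demand is elastic over this range.

-1.68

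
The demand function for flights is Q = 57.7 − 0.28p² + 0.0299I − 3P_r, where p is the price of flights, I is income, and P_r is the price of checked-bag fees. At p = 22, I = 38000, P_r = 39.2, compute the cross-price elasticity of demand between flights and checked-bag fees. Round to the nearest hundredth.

Evaluating quantity at (p, I, P_r) gives Q = 57.7 − 0.28(22)² + 0.0299(38000) − 3(39.2) = 57.7 − 135.52 + 1136.2 − 117.6 = 940.78.
∂Q/∂P_r = −3, so E_xy = -3·(39.2/940.78) ≈ -0.13.
E_xy < 0: the goods are complements.

-0.13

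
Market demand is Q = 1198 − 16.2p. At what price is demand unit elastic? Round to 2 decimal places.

For linear demand Q = a − bp, E = −bp/(a − bp). |E| = 1 ⇒ bp = a − bp ⇒ p = a/(2b).
p = 1198/(2·16.2) ≈ 36.98.

36.98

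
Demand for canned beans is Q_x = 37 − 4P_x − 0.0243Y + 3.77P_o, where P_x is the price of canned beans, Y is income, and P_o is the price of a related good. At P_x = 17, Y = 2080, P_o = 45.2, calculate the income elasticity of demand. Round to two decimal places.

First evaluate Q_x: 37 − 4(17) − 0.0243(2080) + 3.77(45.2) = 37 − 68 − 50.544 + 170.404 = 88.86.
∂Q_x/∂Y = −0.0243, so E_I = -0.0243·(2080/88.86) ≈ -0.57.
E_I < 0: inferior good.

-0.57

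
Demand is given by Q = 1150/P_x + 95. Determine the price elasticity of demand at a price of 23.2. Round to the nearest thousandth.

At P_x = 23.2, Q = 144.569.
dQ/dP_x = −1150/P_x² = −2.1366.
Point elasticity E = (dQ/dP_x)·(P_x/Q) = -2.1366 × 23.2/144.569 ≈ -0.343.
|E| < 1, so demand is inelastic at this price.

-0.343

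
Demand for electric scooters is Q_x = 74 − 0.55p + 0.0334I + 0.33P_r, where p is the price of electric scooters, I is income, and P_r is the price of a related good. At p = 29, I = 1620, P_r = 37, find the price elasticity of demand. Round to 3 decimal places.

Substituting, Q_x = 74 − 0.55(29) + 0.0334(1620) + 0.33(37) = 74 − 15.95 + 54.108 + 12.21 = 124.368.
∂Q_x/∂p = −0.55, so E_p = (−0.55)·(29/124.368) ≈ -0.128.
|E_p| < 1: demand is inelastic.

-0.128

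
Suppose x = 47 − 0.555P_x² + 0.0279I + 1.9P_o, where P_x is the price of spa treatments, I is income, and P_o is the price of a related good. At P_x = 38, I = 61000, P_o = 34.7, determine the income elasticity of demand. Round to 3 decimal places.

First evaluate x: 47 − 0.555(38)² + 0.0279(61000) + 1.9(34.7) = 47 − 801.42 + 1701.9 + 65.93 = 1013.41.
∂x/∂I = +0.0279, so E_I = 0.0279·(61000/1013.41) ≈ 1.679.
E_I > 1: normal good (luxury).

1.679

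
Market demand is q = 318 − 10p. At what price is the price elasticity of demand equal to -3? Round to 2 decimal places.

23.85

Set −bp/(a − bp) = −3 ⇒ bp = 3(a − bp) ⇒ bp(1+3) = 3·a.
p = 3·318/(10·4) = 23.85.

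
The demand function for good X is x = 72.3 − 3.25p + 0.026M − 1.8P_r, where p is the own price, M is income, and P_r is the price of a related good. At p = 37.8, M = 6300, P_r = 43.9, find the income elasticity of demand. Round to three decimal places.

4.785

Evaluating quantity at (p, M, P_r) gives x = 72.3 − 3.25(37.8) + 0.026(6300) − 1.8(43.9) = 72.3 − 122.85 + 163.8 − 79.02 = 34.23.
∂x/∂M = +0.026, so E_I = 0.026·(6300/34.23) ≈ 4.785.
E_I > 1: normal good (luxury).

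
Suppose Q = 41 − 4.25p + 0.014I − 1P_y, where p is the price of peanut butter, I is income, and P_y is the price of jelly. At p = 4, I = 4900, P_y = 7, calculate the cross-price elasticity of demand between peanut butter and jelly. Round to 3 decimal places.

-0.082

Q = 41 − 4.25(4) + 0.014(4900) − 1(7) = 41 − 17 + 68.6 − 7 = 85.6.
∂Q/∂P_y = −1, so E_xy = -1·(7/85.6) ≈ -0.082.
E_xy < 0: the goods are complements.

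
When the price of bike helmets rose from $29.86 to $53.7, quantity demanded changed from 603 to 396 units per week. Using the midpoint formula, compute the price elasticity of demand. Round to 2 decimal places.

%ΔQ = (396 − 603)/[(603 + 396)/2] = -207/499.5 ≈ -0.4144.
%Δp = (53.7 − 29.86)/[(29.86 + 53.7)/2] = 23.84/41.78 ≈ 0.5706.
Arc elasticity E = %ΔQ/%Δp ≈ -0.4144/0.5706 ≈ -0.73.
|E| < 1: demand is inelastic over this range.

-0.73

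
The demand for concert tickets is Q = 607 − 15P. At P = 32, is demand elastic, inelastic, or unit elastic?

elastic

At P = 32, Q = 127.
dQ/dP = −15.
Point elasticity E = (dQ/dP)·(P/Q) = -15 × 32/127 ≈ -3.780.
|E| ≈ 3.780 > 1, so demand is elastic.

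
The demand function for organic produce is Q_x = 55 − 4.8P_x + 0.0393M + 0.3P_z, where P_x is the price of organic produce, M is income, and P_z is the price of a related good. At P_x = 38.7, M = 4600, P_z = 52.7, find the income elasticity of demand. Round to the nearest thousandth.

Q_x = 55 − 4.8(38.7) + 0.0393(4600) + 0.3(52.7) = 55 − 185.76 + 180.78 + 15.81 = 65.83.
∂Q_x/∂M = +0.0393, so E_I = 0.0393·(4600/65.83) ≈ 2.746.
E_I > 1: normal good (luxury).

2.746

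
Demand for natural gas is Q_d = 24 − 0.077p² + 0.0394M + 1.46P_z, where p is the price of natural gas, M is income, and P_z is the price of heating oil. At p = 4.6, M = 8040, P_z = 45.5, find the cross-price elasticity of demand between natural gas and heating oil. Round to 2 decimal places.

Evaluating quantity at (p, M, P_z) gives Q_d = 24 − 0.077(4.6)² + 0.0394(8040) + 1.46(45.5) = 24 − 1.6293 + 316.776 + 66.43 = 405.5767.
∂Q_d/∂P_z = +1.46, so E_xy = 1.46·(45.5/405.5767) ≈ 0.16.
E_xy > 0: the goods are substitutes.

0.16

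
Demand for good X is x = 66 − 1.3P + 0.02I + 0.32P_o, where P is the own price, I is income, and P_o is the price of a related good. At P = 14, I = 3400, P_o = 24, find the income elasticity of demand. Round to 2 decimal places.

At the given point, x = 66 − 1.3(14) + 0.02(3400) + 0.32(24) = 66 − 18.2 + 68 + 7.68 = 123.48.
∂x/∂I = +0.02, so E_I = 0.02·(3400/123.48) ≈ 0.55.
E_I ∈ (0,1): normal good (necessity).

0.55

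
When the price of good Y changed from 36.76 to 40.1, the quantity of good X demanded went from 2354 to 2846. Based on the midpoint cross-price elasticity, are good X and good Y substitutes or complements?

%ΔQ_x = (2846 − 2354)/[(2354+2846)/2] = 492/2600 ≈ 0.1892.
%ΔP_y = (40.1 − 36.76)/[(36.76+40.1)/2] ≈ 0.0869.
E_xy = 0.1892/0.0869 ≈ 2.177.
E_xy > 0, so the goods are substitutes.

substitutes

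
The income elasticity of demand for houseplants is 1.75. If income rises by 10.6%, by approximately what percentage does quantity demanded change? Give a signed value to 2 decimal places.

18.55

%ΔQ ≈ E × %ΔI = (1.75) × (10.6%) = 18.55%.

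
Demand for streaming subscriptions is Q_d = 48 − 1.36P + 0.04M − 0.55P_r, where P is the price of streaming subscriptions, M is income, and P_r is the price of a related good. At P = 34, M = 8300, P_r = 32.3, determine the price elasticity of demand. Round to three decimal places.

Q_d = 48 − 1.36(34) + 0.04(8300) − 0.55(32.3) = 48 − 46.24 + 332 − 17.765 = 315.995.
∂Q_d/∂P = −1.36, so E_p = (−1.36)·(34/315.995) ≈ -0.146.
|E_p| < 1: demand is inelastic.

-0.146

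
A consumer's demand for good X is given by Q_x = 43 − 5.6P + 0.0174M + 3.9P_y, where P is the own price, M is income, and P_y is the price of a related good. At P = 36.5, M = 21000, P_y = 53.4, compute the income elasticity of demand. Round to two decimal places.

Substituting, Q_x = 43 − 5.6(36.5) + 0.0174(21000) + 3.9(53.4) = 43 − 204.4 + 365.4 + 208.26 = 412.26.
∂Q_x/∂M = +0.0174, so E_I = 0.0174·(21000/412.26) ≈ 0.89.
E_I ∈ (0,1): normal good (necessity).

0.89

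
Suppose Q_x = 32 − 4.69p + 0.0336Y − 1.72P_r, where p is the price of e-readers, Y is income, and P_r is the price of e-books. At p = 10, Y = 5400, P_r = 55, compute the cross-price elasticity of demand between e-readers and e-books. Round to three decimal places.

Evaluating quantity at (p, Y, P_r) gives Q_x = 32 − 4.69(10) + 0.0336(5400) − 1.72(55) = 32 − 46.9 + 181.44 − 94.6 = 71.94.
∂Q_x/∂P_r = −1.72, so E_xy = -1.72·(55/71.94) ≈ -1.315.
E_xy < 0: the goods are complements.

-1.315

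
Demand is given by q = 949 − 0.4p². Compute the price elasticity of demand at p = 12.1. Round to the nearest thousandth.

-0.132

At p = 12.1, q = 890.436.
dq/dp = −2·0.4·p = −9.68.
Point elasticity E = (dq/dp)·(p/q) = -9.68 × 12.1/890.436 ≈ -0.132.
|E| < 1, so demand is inelastic at this price.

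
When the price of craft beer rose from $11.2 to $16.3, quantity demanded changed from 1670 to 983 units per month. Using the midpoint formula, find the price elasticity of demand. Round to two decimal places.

-1.40

%ΔQ = (983 − 1670)/[(1670 + 983)/2] = -687/1326.5 ≈ -0.5179.
%Δp = (16.3 − 11.2)/[(11.2 + 16.3)/2] = 5.1/13.75 ≈ 0.3709.
Arc elasticity E = %ΔQ/%Δp ≈ -0.5179/0.3709 ≈ -1.40.
|E| > 1: demand is elastic over this range.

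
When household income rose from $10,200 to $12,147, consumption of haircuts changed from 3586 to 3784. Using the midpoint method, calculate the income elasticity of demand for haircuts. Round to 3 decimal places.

%ΔQ = (3784 − 3586)/[(3586+3784)/2] = 198/3685 ≈ 0.0537.
%ΔY = (12,147 − 10,200)/[(10,200+12,147)/2] = 1947/11173.5 ≈ 0.1743.
E_I = %ΔQ/%ΔY ≈ 0.308.
E_I ∈ (0,1): normal good (necessity).

0.308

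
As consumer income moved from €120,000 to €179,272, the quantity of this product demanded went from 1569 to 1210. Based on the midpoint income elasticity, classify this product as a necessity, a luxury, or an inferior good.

inferior

%ΔQ = (1210 − 1569)/[(1569+1210)/2] = -359/1389.5 ≈ -0.2584.
%ΔI = (179,272 − 120,000)/[(120,000+179,272)/2] = 59272/149636 ≈ 0.3961.
E_I = %ΔQ/%ΔI ≈ -0.652.
E_I < 0: inferior good.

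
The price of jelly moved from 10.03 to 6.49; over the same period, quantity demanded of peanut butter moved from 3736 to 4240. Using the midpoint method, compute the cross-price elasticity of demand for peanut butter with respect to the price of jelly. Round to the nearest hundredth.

%ΔQ_x = (4240 − 3736)/[(3736+4240)/2] = 504/3988 ≈ 0.1264.
%ΔP_y = (6.49 − 10.03)/[(10.03+6.49)/2] ≈ -0.4286.
E_xy = 0.1264/-0.4286 ≈ -0.29.
E_xy < 0, so peanut butter and jelly are complements.

-0.29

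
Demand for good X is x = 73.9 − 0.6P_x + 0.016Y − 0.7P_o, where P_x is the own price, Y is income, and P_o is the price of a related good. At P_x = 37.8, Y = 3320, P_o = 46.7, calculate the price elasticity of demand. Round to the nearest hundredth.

-0.32

Substituting, x = 73.9 − 0.6(37.8) + 0.016(3320) − 0.7(46.7) = 73.9 − 22.68 + 53.12 − 32.69 = 71.65.
∂x/∂P_x = −0.6, so E_p = (−0.6)·(37.8/71.65) ≈ -0.32.
|E_p| < 1: demand is inelastic.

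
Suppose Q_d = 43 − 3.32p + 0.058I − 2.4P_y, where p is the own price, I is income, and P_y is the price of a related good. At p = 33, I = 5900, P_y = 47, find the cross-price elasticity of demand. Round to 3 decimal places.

-0.693

At the given point, Q_d = 43 − 3.32(33) + 0.058(5900) − 2.4(47) = 43 − 109.56 + 342.2 − 112.8 = 162.84.
∂Q_d/∂P_y = −2.4, so E_xy = -2.4·(47/162.84) ≈ -0.693.
E_xy < 0: the goods are complements.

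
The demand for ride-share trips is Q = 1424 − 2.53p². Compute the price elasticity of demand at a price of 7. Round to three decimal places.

At p = 7, Q = 1300.03.
dQ/dp = −2·2.53·p = −35.42.
Point elasticity E = (dQ/dp)·(p/Q) = -35.42 × 7/1300.03 ≈ -0.191.
|E| < 1, so demand is inelastic at this price.

-0.191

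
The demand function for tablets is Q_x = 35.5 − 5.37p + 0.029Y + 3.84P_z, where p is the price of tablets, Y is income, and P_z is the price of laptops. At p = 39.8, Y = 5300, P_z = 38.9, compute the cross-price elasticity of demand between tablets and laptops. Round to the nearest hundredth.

1.20

Q_x = 35.5 − 5.37(39.8) + 0.029(5300) + 3.84(38.9) = 35.5 − 213.726 + 153.7 + 149.376 = 124.85.
∂Q_x/∂P_z = +3.84, so E_xy = 3.84·(38.9/124.85) ≈ 1.20.
E_xy > 0: the goods are substitutes.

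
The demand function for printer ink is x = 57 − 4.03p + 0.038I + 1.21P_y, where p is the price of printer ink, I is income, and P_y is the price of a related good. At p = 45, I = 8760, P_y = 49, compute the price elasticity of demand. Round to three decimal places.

Substituting, x = 57 − 4.03(45) + 0.038(8760) + 1.21(49) = 57 − 181.35 + 332.88 + 59.29 = 267.82.
∂x/∂p = −4.03, so E_p = (−4.03)·(45/267.82) ≈ -0.677.
|E_p| < 1: demand is inelastic.

-0.677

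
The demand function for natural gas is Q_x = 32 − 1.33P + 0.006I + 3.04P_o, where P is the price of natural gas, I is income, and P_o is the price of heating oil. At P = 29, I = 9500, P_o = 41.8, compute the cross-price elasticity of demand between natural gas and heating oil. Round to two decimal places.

Evaluating quantity at (P, I, P_o) gives Q_x = 32 − 1.33(29) + 0.006(9500) + 3.04(41.8) = 32 − 38.57 + 57 + 127.072 = 177.502.
∂Q_x/∂P_o = +3.04, so E_xy = 3.04·(41.8/177.502) ≈ 0.72.
E_xy > 0: the goods are substitutes.

0.72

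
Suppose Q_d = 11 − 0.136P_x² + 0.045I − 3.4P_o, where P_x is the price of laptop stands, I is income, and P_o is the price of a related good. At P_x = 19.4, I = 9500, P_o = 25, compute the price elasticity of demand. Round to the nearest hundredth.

-0.34

Evaluating quantity at (P_x, I, P_o) gives Q_d = 11 − 0.136(19.4)² + 0.045(9500) − 3.4(25) = 11 − 51.185 + 427.5 − 85 = 302.315.
∂Q_d/∂P_x = −2·0.136·P_x = -5.2768, so E_p = -5.2768·(19.4/302.315) ≈ -0.34.
|E_p| < 1: demand is inelastic.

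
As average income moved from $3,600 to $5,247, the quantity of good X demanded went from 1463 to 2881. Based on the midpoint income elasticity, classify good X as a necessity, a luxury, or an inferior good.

%ΔQ = (2881 − 1463)/[(1463+2881)/2] = 1418/2172 ≈ 0.6529.
%ΔY = (5,247 − 3,600)/[(3,600+5,247)/2] = 1647/4423.5 ≈ 0.3723.
E_I = %ΔQ/%ΔY ≈ 1.753.
E_I > 1: normal good (luxury).

luxury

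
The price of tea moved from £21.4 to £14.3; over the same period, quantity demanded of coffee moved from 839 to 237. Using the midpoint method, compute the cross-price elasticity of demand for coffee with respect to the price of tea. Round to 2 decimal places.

%ΔQ_x = (237 − 839)/[(839+237)/2] = -602/538 ≈ -1.1190.
%ΔP_y = (14.3 − 21.4)/[(21.4+14.3)/2] ≈ -0.3978.
E_xy = -1.1190/-0.3978 ≈ 2.81.
E_xy > 0, so coffee and tea are substitutes.

2.81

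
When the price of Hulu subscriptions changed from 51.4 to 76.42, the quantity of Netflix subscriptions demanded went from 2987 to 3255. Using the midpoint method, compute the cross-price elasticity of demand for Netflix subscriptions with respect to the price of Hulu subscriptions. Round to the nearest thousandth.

0.219

%ΔQ_x = (3255 − 2987)/[(2987+3255)/2] = 268/3121 ≈ 0.0859.
%ΔP_y = (76.42 − 51.4)/[(51.4+76.42)/2] ≈ 0.3915.
E_xy = 0.0859/0.3915 ≈ 0.219.
E_xy > 0, so Netflix subscriptions and Hulu subscriptions are substitutes.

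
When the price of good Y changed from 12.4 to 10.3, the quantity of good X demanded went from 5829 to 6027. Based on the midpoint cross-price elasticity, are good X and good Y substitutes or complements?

%ΔQ_x = (6027 − 5829)/[(5829+6027)/2] = 198/5928 ≈ 0.0334.
%ΔP_y = (10.3 − 12.4)/[(12.4+10.3)/2] ≈ -0.1850.
E_xy = 0.0334/-0.1850 ≈ -0.181.
E_xy < 0, so the goods are complements.

complements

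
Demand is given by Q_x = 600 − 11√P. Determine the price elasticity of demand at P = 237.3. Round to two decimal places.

-0.20

At P = 237.3, Q_x = 430.55.
dQ_x/dP = −11/(2√P) = −11/(2·15.4045).
Point elasticity E = (dQ_x/dP)·(P/Q_x) = -0.357 × 237.3/430.55 ≈ -0.20.
|E| < 1, so demand is inelastic at this price.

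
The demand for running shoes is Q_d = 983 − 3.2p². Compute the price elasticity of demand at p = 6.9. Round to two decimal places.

At p = 6.9, Q_d = 830.648.
dQ_d/dp = −2·3.2·p = −44.16.
Point elasticity E = (dQ_d/dp)·(p/Q_d) = -44.16 × 6.9/830.648 ≈ -0.37.
|E| < 1, so demand is inelastic at this price.

-0.37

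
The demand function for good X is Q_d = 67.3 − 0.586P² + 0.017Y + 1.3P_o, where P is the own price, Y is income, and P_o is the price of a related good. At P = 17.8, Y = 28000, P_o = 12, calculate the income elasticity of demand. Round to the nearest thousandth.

1.275

At the given point, Q_d = 67.3 − 0.586(17.8)² + 0.017(28000) + 1.3(12) = 67.3 − 185.6682 + 476 + 15.6 = 373.2318.
∂Q_d/∂Y = +0.017, so E_I = 0.017·(28000/373.2318) ≈ 1.275.
E_I > 1: normal good (luxury).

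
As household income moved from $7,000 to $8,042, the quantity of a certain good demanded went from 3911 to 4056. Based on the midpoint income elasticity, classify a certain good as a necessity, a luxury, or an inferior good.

necessity

%ΔQ = (4056 − 3911)/[(3911+4056)/2] = 145/3983.5 ≈ 0.0364.
%ΔM = (8,042 − 7,000)/[(7,000+8,042)/2] = 1042/7521 ≈ 0.1385.
E_I = %ΔQ/%ΔM ≈ 0.263.
E_I ∈ (0,1): normal good (necessity).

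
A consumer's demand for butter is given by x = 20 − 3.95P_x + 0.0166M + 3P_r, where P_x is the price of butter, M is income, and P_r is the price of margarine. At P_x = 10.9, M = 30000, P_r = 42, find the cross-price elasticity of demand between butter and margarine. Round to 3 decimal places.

x = 20 − 3.95(10.9) + 0.0166(30000) + 3(42) = 20 − 43.055 + 498 + 126 = 600.945.
∂x/∂P_r = +3, so E_xy = 3·(42/600.945) ≈ 0.210.
E_xy > 0: the goods are substitutes.

0.210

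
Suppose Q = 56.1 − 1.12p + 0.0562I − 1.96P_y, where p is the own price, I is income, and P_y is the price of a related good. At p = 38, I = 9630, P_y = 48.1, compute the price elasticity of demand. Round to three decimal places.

-0.092

Q = 56.1 − 1.12(38) + 0.0562(9630) − 1.96(48.1) = 56.1 − 42.56 + 541.206 − 94.276 = 460.47.
∂Q/∂p = −1.12, so E_p = (−1.12)·(38/460.47) ≈ -0.092.
|E_p| < 1: demand is inelastic.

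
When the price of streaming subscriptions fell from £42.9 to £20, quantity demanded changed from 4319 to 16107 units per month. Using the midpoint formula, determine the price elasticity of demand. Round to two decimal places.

%ΔQ = (16107 − 4319)/[(4319 + 16107)/2] = 11788/10213 ≈ 1.1542.
%Δp = (20 − 42.9)/[(42.9 + 20)/2] = -22.9/31.45 ≈ -0.7281.
Arc elasticity E = %ΔQ/%Δp ≈ 1.1542/-0.7281 ≈ -1.59.
|E| > 1: demand is elastic over this range.

-1.59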